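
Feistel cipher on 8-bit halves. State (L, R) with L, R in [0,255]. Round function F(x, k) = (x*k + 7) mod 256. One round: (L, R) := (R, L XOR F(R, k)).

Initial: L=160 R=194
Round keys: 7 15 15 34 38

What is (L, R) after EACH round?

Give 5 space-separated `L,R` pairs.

Round 1 (k=7): L=194 R=245
Round 2 (k=15): L=245 R=160
Round 3 (k=15): L=160 R=146
Round 4 (k=34): L=146 R=203
Round 5 (k=38): L=203 R=187

Answer: 194,245 245,160 160,146 146,203 203,187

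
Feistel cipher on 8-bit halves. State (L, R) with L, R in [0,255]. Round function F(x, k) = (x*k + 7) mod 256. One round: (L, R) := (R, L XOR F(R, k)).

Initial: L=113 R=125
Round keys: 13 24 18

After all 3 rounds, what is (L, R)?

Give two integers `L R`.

Answer: 226 250

Derivation:
Round 1 (k=13): L=125 R=17
Round 2 (k=24): L=17 R=226
Round 3 (k=18): L=226 R=250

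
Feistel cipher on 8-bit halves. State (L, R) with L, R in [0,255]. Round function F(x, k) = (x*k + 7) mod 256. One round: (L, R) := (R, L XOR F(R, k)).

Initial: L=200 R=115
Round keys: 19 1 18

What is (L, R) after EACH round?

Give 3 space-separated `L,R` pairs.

Round 1 (k=19): L=115 R=88
Round 2 (k=1): L=88 R=44
Round 3 (k=18): L=44 R=71

Answer: 115,88 88,44 44,71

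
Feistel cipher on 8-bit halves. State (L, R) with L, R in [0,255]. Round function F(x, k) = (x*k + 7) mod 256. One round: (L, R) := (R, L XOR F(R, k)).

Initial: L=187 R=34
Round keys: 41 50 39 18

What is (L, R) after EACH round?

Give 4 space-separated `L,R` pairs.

Round 1 (k=41): L=34 R=194
Round 2 (k=50): L=194 R=201
Round 3 (k=39): L=201 R=100
Round 4 (k=18): L=100 R=198

Answer: 34,194 194,201 201,100 100,198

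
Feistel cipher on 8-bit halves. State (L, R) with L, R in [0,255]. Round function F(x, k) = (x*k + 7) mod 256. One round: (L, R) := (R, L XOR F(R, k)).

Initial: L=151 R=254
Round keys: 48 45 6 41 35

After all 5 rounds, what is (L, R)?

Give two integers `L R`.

Answer: 149 107

Derivation:
Round 1 (k=48): L=254 R=48
Round 2 (k=45): L=48 R=137
Round 3 (k=6): L=137 R=13
Round 4 (k=41): L=13 R=149
Round 5 (k=35): L=149 R=107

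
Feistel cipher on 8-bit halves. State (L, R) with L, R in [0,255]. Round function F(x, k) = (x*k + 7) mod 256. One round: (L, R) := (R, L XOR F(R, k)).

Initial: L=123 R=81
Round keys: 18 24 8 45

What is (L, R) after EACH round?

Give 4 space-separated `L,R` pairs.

Answer: 81,194 194,102 102,245 245,126

Derivation:
Round 1 (k=18): L=81 R=194
Round 2 (k=24): L=194 R=102
Round 3 (k=8): L=102 R=245
Round 4 (k=45): L=245 R=126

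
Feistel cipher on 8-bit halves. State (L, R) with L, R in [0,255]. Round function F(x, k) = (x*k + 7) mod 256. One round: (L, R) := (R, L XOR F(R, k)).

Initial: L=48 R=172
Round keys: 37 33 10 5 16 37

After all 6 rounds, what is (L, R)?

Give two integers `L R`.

Round 1 (k=37): L=172 R=211
Round 2 (k=33): L=211 R=150
Round 3 (k=10): L=150 R=48
Round 4 (k=5): L=48 R=97
Round 5 (k=16): L=97 R=39
Round 6 (k=37): L=39 R=203

Answer: 39 203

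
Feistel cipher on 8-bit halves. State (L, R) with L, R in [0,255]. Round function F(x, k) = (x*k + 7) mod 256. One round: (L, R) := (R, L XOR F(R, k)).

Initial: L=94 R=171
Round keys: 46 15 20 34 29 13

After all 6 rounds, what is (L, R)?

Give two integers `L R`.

Answer: 63 118

Derivation:
Round 1 (k=46): L=171 R=159
Round 2 (k=15): L=159 R=243
Round 3 (k=20): L=243 R=156
Round 4 (k=34): L=156 R=76
Round 5 (k=29): L=76 R=63
Round 6 (k=13): L=63 R=118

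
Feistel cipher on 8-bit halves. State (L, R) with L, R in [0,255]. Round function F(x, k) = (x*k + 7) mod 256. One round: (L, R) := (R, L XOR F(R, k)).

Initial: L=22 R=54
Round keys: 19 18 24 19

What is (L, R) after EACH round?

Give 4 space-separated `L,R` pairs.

Answer: 54,31 31,3 3,80 80,244

Derivation:
Round 1 (k=19): L=54 R=31
Round 2 (k=18): L=31 R=3
Round 3 (k=24): L=3 R=80
Round 4 (k=19): L=80 R=244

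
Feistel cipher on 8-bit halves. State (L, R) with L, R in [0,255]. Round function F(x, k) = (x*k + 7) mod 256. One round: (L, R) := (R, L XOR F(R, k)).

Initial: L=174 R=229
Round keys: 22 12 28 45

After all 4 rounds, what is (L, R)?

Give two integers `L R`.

Round 1 (k=22): L=229 R=27
Round 2 (k=12): L=27 R=174
Round 3 (k=28): L=174 R=20
Round 4 (k=45): L=20 R=37

Answer: 20 37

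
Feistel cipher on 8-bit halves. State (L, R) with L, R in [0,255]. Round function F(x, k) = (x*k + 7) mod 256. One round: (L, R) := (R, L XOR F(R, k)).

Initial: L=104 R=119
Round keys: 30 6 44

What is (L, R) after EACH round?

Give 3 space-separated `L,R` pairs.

Round 1 (k=30): L=119 R=145
Round 2 (k=6): L=145 R=26
Round 3 (k=44): L=26 R=238

Answer: 119,145 145,26 26,238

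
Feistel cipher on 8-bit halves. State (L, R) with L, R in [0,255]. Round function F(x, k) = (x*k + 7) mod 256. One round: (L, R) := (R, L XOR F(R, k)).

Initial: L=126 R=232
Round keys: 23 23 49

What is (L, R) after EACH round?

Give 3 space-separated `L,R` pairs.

Answer: 232,161 161,150 150,28

Derivation:
Round 1 (k=23): L=232 R=161
Round 2 (k=23): L=161 R=150
Round 3 (k=49): L=150 R=28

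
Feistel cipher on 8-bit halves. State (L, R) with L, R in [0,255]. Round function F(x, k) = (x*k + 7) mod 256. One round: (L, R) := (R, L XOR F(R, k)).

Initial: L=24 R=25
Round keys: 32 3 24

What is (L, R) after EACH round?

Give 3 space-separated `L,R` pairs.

Round 1 (k=32): L=25 R=63
Round 2 (k=3): L=63 R=221
Round 3 (k=24): L=221 R=128

Answer: 25,63 63,221 221,128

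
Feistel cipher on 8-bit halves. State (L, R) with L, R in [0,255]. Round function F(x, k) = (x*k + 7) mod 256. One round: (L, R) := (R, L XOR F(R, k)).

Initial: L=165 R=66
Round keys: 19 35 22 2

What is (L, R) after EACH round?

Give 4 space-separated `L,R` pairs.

Round 1 (k=19): L=66 R=72
Round 2 (k=35): L=72 R=157
Round 3 (k=22): L=157 R=205
Round 4 (k=2): L=205 R=60

Answer: 66,72 72,157 157,205 205,60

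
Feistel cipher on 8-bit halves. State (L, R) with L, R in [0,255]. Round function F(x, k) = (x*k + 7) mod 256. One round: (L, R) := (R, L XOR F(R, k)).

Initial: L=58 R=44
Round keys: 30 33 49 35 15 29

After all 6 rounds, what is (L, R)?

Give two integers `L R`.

Round 1 (k=30): L=44 R=21
Round 2 (k=33): L=21 R=144
Round 3 (k=49): L=144 R=130
Round 4 (k=35): L=130 R=93
Round 5 (k=15): L=93 R=248
Round 6 (k=29): L=248 R=66

Answer: 248 66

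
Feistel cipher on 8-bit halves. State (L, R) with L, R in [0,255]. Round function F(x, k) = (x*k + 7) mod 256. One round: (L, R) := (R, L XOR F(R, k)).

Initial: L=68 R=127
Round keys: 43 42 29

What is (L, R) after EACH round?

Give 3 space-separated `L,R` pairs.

Round 1 (k=43): L=127 R=24
Round 2 (k=42): L=24 R=136
Round 3 (k=29): L=136 R=119

Answer: 127,24 24,136 136,119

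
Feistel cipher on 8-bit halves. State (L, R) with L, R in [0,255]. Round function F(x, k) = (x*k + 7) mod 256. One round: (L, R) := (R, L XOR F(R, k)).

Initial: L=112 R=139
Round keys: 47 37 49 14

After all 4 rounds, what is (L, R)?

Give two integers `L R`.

Round 1 (k=47): L=139 R=252
Round 2 (k=37): L=252 R=248
Round 3 (k=49): L=248 R=131
Round 4 (k=14): L=131 R=201

Answer: 131 201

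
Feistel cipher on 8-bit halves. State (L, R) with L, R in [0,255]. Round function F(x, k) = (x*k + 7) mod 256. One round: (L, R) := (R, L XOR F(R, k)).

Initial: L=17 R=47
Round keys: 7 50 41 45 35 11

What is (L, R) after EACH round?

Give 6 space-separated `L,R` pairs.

Answer: 47,65 65,150 150,76 76,245 245,202 202,64

Derivation:
Round 1 (k=7): L=47 R=65
Round 2 (k=50): L=65 R=150
Round 3 (k=41): L=150 R=76
Round 4 (k=45): L=76 R=245
Round 5 (k=35): L=245 R=202
Round 6 (k=11): L=202 R=64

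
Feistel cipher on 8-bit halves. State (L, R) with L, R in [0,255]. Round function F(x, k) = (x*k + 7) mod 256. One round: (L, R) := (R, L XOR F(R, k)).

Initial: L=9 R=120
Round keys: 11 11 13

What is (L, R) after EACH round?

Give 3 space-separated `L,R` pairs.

Answer: 120,38 38,209 209,130

Derivation:
Round 1 (k=11): L=120 R=38
Round 2 (k=11): L=38 R=209
Round 3 (k=13): L=209 R=130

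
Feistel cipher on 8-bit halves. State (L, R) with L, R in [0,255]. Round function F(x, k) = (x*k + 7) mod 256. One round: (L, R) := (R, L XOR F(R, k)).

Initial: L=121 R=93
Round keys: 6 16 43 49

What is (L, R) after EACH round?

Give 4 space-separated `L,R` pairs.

Round 1 (k=6): L=93 R=76
Round 2 (k=16): L=76 R=154
Round 3 (k=43): L=154 R=169
Round 4 (k=49): L=169 R=250

Answer: 93,76 76,154 154,169 169,250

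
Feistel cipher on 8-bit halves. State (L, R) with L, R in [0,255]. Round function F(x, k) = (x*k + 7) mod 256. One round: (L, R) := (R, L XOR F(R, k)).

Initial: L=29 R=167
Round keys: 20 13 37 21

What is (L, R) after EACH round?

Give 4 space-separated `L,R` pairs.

Round 1 (k=20): L=167 R=14
Round 2 (k=13): L=14 R=26
Round 3 (k=37): L=26 R=199
Round 4 (k=21): L=199 R=64

Answer: 167,14 14,26 26,199 199,64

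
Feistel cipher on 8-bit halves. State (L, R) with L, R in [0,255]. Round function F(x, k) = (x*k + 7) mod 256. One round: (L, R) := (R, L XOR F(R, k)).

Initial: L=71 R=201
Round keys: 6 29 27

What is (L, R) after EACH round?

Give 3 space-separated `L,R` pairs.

Answer: 201,250 250,144 144,205

Derivation:
Round 1 (k=6): L=201 R=250
Round 2 (k=29): L=250 R=144
Round 3 (k=27): L=144 R=205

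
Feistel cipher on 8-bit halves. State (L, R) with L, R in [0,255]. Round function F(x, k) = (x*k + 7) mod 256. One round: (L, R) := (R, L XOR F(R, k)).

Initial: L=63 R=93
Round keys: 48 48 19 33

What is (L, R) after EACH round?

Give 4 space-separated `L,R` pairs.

Round 1 (k=48): L=93 R=72
Round 2 (k=48): L=72 R=218
Round 3 (k=19): L=218 R=125
Round 4 (k=33): L=125 R=254

Answer: 93,72 72,218 218,125 125,254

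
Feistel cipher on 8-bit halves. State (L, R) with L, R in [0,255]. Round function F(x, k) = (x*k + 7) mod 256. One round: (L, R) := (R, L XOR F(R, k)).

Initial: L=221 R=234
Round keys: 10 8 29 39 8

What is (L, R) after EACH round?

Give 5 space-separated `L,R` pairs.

Answer: 234,246 246,93 93,102 102,204 204,1

Derivation:
Round 1 (k=10): L=234 R=246
Round 2 (k=8): L=246 R=93
Round 3 (k=29): L=93 R=102
Round 4 (k=39): L=102 R=204
Round 5 (k=8): L=204 R=1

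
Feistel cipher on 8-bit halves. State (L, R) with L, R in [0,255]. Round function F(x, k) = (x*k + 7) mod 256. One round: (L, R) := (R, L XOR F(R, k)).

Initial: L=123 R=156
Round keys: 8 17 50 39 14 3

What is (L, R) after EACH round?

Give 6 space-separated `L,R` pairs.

Round 1 (k=8): L=156 R=156
Round 2 (k=17): L=156 R=255
Round 3 (k=50): L=255 R=73
Round 4 (k=39): L=73 R=217
Round 5 (k=14): L=217 R=172
Round 6 (k=3): L=172 R=210

Answer: 156,156 156,255 255,73 73,217 217,172 172,210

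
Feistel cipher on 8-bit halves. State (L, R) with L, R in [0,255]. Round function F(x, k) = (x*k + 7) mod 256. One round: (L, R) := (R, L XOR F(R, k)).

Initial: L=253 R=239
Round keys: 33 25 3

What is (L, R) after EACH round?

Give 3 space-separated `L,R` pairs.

Answer: 239,43 43,213 213,173

Derivation:
Round 1 (k=33): L=239 R=43
Round 2 (k=25): L=43 R=213
Round 3 (k=3): L=213 R=173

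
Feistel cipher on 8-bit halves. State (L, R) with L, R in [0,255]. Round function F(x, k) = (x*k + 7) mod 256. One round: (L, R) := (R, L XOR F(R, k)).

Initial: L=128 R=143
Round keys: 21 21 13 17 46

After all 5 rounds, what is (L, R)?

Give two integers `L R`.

Answer: 88 120

Derivation:
Round 1 (k=21): L=143 R=66
Round 2 (k=21): L=66 R=254
Round 3 (k=13): L=254 R=175
Round 4 (k=17): L=175 R=88
Round 5 (k=46): L=88 R=120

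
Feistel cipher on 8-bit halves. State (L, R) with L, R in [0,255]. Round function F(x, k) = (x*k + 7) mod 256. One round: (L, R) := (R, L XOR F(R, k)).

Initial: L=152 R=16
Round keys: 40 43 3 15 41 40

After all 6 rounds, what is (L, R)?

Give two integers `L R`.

Round 1 (k=40): L=16 R=31
Round 2 (k=43): L=31 R=44
Round 3 (k=3): L=44 R=148
Round 4 (k=15): L=148 R=159
Round 5 (k=41): L=159 R=234
Round 6 (k=40): L=234 R=8

Answer: 234 8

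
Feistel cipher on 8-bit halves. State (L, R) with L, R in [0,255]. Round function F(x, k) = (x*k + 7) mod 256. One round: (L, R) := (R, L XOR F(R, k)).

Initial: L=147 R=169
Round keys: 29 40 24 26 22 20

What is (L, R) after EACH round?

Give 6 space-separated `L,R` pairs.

Answer: 169,191 191,118 118,168 168,97 97,245 245,74

Derivation:
Round 1 (k=29): L=169 R=191
Round 2 (k=40): L=191 R=118
Round 3 (k=24): L=118 R=168
Round 4 (k=26): L=168 R=97
Round 5 (k=22): L=97 R=245
Round 6 (k=20): L=245 R=74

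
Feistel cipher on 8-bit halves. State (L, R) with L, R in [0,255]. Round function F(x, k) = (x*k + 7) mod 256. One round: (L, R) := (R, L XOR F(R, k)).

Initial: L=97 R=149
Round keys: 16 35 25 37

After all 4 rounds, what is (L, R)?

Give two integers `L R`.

Answer: 149 108

Derivation:
Round 1 (k=16): L=149 R=54
Round 2 (k=35): L=54 R=252
Round 3 (k=25): L=252 R=149
Round 4 (k=37): L=149 R=108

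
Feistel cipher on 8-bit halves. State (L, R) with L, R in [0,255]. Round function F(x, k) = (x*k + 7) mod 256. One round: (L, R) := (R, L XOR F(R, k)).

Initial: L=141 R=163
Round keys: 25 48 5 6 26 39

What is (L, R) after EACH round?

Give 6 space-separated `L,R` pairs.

Round 1 (k=25): L=163 R=127
Round 2 (k=48): L=127 R=116
Round 3 (k=5): L=116 R=52
Round 4 (k=6): L=52 R=75
Round 5 (k=26): L=75 R=145
Round 6 (k=39): L=145 R=85

Answer: 163,127 127,116 116,52 52,75 75,145 145,85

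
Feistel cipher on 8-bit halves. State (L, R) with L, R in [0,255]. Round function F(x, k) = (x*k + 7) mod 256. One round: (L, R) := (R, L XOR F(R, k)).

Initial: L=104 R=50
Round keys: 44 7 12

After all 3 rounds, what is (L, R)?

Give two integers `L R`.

Round 1 (k=44): L=50 R=247
Round 2 (k=7): L=247 R=250
Round 3 (k=12): L=250 R=72

Answer: 250 72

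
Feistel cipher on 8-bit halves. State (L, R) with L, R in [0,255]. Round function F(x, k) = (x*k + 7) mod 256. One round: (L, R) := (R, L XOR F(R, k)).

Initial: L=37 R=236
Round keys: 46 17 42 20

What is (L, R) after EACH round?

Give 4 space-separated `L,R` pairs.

Answer: 236,74 74,29 29,131 131,94

Derivation:
Round 1 (k=46): L=236 R=74
Round 2 (k=17): L=74 R=29
Round 3 (k=42): L=29 R=131
Round 4 (k=20): L=131 R=94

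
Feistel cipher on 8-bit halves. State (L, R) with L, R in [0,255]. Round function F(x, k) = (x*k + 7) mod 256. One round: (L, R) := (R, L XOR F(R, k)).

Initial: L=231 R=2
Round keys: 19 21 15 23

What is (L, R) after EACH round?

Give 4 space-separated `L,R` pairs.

Round 1 (k=19): L=2 R=202
Round 2 (k=21): L=202 R=155
Round 3 (k=15): L=155 R=214
Round 4 (k=23): L=214 R=218

Answer: 2,202 202,155 155,214 214,218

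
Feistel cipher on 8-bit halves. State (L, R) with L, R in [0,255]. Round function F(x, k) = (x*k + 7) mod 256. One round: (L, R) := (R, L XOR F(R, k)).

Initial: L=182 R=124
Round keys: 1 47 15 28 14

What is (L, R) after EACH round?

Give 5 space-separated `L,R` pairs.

Round 1 (k=1): L=124 R=53
Round 2 (k=47): L=53 R=190
Round 3 (k=15): L=190 R=28
Round 4 (k=28): L=28 R=169
Round 5 (k=14): L=169 R=89

Answer: 124,53 53,190 190,28 28,169 169,89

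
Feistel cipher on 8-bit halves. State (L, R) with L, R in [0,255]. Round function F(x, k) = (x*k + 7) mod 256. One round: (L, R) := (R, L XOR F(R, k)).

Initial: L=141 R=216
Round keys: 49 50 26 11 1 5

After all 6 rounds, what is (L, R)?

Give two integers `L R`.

Answer: 73 147

Derivation:
Round 1 (k=49): L=216 R=210
Round 2 (k=50): L=210 R=211
Round 3 (k=26): L=211 R=167
Round 4 (k=11): L=167 R=231
Round 5 (k=1): L=231 R=73
Round 6 (k=5): L=73 R=147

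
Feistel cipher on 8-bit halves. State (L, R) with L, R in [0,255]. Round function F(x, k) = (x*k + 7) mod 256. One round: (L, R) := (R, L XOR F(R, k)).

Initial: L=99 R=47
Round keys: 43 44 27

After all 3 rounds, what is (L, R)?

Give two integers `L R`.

Round 1 (k=43): L=47 R=143
Round 2 (k=44): L=143 R=180
Round 3 (k=27): L=180 R=140

Answer: 180 140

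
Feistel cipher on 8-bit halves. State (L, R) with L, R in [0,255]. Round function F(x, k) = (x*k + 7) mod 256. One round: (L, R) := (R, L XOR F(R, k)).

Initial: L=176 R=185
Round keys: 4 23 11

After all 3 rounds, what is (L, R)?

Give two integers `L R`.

Round 1 (k=4): L=185 R=91
Round 2 (k=23): L=91 R=141
Round 3 (k=11): L=141 R=77

Answer: 141 77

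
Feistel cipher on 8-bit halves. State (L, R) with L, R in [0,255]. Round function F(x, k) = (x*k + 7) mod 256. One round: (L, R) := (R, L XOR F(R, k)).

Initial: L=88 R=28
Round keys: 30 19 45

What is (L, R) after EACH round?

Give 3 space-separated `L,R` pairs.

Answer: 28,23 23,160 160,48

Derivation:
Round 1 (k=30): L=28 R=23
Round 2 (k=19): L=23 R=160
Round 3 (k=45): L=160 R=48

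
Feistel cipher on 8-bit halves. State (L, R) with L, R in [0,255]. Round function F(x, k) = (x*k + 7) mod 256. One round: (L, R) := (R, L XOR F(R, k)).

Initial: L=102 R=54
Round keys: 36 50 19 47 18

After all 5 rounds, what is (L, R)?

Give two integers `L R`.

Round 1 (k=36): L=54 R=249
Round 2 (k=50): L=249 R=159
Round 3 (k=19): L=159 R=45
Round 4 (k=47): L=45 R=213
Round 5 (k=18): L=213 R=44

Answer: 213 44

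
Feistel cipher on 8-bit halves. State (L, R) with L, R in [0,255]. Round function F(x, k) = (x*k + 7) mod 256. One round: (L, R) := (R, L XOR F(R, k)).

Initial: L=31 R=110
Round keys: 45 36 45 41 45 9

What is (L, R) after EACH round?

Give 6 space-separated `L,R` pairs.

Round 1 (k=45): L=110 R=66
Round 2 (k=36): L=66 R=33
Round 3 (k=45): L=33 R=150
Round 4 (k=41): L=150 R=44
Round 5 (k=45): L=44 R=85
Round 6 (k=9): L=85 R=40

Answer: 110,66 66,33 33,150 150,44 44,85 85,40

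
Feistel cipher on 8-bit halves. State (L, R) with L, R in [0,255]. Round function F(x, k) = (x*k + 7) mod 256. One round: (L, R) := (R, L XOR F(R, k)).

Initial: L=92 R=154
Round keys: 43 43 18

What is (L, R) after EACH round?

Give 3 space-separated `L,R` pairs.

Round 1 (k=43): L=154 R=185
Round 2 (k=43): L=185 R=128
Round 3 (k=18): L=128 R=190

Answer: 154,185 185,128 128,190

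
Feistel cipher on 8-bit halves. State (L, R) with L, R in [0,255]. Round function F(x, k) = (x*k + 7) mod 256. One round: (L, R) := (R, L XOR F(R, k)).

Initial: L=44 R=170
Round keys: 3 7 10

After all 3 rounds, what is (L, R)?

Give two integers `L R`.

Round 1 (k=3): L=170 R=41
Round 2 (k=7): L=41 R=140
Round 3 (k=10): L=140 R=86

Answer: 140 86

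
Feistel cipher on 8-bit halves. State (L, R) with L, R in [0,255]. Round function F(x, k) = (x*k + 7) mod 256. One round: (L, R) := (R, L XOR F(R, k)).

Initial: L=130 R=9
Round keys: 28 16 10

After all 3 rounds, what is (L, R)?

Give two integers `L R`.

Round 1 (k=28): L=9 R=129
Round 2 (k=16): L=129 R=30
Round 3 (k=10): L=30 R=178

Answer: 30 178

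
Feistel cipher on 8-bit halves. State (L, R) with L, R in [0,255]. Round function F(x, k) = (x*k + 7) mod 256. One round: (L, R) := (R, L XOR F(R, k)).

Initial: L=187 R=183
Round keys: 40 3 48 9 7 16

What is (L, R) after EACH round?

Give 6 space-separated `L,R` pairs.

Round 1 (k=40): L=183 R=36
Round 2 (k=3): L=36 R=196
Round 3 (k=48): L=196 R=227
Round 4 (k=9): L=227 R=198
Round 5 (k=7): L=198 R=146
Round 6 (k=16): L=146 R=225

Answer: 183,36 36,196 196,227 227,198 198,146 146,225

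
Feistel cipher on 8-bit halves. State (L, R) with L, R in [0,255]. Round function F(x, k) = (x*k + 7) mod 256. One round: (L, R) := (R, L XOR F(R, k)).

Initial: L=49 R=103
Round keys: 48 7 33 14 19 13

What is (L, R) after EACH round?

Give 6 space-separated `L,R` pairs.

Answer: 103,102 102,182 182,27 27,55 55,7 7,85

Derivation:
Round 1 (k=48): L=103 R=102
Round 2 (k=7): L=102 R=182
Round 3 (k=33): L=182 R=27
Round 4 (k=14): L=27 R=55
Round 5 (k=19): L=55 R=7
Round 6 (k=13): L=7 R=85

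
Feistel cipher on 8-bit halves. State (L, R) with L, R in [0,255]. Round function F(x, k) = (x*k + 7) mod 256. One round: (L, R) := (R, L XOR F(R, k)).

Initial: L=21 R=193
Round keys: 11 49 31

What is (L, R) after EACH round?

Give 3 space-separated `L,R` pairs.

Answer: 193,71 71,95 95,207

Derivation:
Round 1 (k=11): L=193 R=71
Round 2 (k=49): L=71 R=95
Round 3 (k=31): L=95 R=207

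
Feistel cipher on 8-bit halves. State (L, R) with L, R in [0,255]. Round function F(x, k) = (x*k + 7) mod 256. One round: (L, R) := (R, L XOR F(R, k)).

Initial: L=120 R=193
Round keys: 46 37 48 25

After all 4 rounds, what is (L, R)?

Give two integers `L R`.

Answer: 122 152

Derivation:
Round 1 (k=46): L=193 R=205
Round 2 (k=37): L=205 R=105
Round 3 (k=48): L=105 R=122
Round 4 (k=25): L=122 R=152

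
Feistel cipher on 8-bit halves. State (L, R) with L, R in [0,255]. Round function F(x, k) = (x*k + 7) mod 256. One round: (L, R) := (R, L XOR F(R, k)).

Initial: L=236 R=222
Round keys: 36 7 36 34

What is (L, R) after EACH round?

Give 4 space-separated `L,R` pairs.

Round 1 (k=36): L=222 R=211
Round 2 (k=7): L=211 R=18
Round 3 (k=36): L=18 R=92
Round 4 (k=34): L=92 R=45

Answer: 222,211 211,18 18,92 92,45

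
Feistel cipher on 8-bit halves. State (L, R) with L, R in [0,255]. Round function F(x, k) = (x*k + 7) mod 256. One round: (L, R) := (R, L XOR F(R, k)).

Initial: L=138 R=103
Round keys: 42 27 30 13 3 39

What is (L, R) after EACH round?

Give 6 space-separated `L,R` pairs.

Answer: 103,103 103,131 131,6 6,214 214,143 143,6

Derivation:
Round 1 (k=42): L=103 R=103
Round 2 (k=27): L=103 R=131
Round 3 (k=30): L=131 R=6
Round 4 (k=13): L=6 R=214
Round 5 (k=3): L=214 R=143
Round 6 (k=39): L=143 R=6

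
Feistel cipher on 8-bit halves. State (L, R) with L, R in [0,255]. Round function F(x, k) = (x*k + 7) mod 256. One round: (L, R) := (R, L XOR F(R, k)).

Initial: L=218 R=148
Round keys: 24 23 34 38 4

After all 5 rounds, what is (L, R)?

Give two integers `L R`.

Round 1 (k=24): L=148 R=61
Round 2 (k=23): L=61 R=22
Round 3 (k=34): L=22 R=206
Round 4 (k=38): L=206 R=141
Round 5 (k=4): L=141 R=245

Answer: 141 245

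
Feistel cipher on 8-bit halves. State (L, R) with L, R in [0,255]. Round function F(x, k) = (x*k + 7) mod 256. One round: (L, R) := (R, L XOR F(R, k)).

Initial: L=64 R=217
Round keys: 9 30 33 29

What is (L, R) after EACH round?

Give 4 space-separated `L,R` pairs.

Answer: 217,232 232,238 238,93 93,126

Derivation:
Round 1 (k=9): L=217 R=232
Round 2 (k=30): L=232 R=238
Round 3 (k=33): L=238 R=93
Round 4 (k=29): L=93 R=126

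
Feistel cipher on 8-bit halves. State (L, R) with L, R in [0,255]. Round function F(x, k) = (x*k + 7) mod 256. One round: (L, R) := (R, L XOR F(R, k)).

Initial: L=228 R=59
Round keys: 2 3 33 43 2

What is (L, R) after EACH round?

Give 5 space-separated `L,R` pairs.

Round 1 (k=2): L=59 R=153
Round 2 (k=3): L=153 R=233
Round 3 (k=33): L=233 R=137
Round 4 (k=43): L=137 R=227
Round 5 (k=2): L=227 R=68

Answer: 59,153 153,233 233,137 137,227 227,68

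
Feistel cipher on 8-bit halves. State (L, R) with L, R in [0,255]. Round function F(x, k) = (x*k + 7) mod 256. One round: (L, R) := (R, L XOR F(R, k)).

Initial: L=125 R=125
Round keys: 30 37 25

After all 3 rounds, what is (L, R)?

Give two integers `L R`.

Round 1 (k=30): L=125 R=208
Round 2 (k=37): L=208 R=106
Round 3 (k=25): L=106 R=177

Answer: 106 177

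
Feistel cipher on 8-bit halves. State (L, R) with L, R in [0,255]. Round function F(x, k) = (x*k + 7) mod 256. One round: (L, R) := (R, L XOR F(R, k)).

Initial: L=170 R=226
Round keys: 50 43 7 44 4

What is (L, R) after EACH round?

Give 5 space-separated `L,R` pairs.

Round 1 (k=50): L=226 R=129
Round 2 (k=43): L=129 R=80
Round 3 (k=7): L=80 R=182
Round 4 (k=44): L=182 R=31
Round 5 (k=4): L=31 R=53

Answer: 226,129 129,80 80,182 182,31 31,53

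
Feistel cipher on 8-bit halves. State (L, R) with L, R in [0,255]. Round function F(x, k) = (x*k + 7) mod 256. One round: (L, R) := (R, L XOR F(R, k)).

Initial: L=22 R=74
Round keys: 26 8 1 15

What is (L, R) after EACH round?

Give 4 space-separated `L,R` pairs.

Answer: 74,157 157,165 165,49 49,67

Derivation:
Round 1 (k=26): L=74 R=157
Round 2 (k=8): L=157 R=165
Round 3 (k=1): L=165 R=49
Round 4 (k=15): L=49 R=67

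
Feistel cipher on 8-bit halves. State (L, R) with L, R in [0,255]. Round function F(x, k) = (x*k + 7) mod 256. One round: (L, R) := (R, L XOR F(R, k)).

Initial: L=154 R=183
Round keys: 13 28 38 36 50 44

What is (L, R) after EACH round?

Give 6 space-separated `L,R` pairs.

Round 1 (k=13): L=183 R=200
Round 2 (k=28): L=200 R=80
Round 3 (k=38): L=80 R=47
Round 4 (k=36): L=47 R=243
Round 5 (k=50): L=243 R=82
Round 6 (k=44): L=82 R=236

Answer: 183,200 200,80 80,47 47,243 243,82 82,236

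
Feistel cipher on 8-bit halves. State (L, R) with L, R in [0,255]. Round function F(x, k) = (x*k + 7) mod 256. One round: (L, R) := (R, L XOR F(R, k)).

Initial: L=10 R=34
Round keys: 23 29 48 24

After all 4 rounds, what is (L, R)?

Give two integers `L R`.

Answer: 152 239

Derivation:
Round 1 (k=23): L=34 R=31
Round 2 (k=29): L=31 R=168
Round 3 (k=48): L=168 R=152
Round 4 (k=24): L=152 R=239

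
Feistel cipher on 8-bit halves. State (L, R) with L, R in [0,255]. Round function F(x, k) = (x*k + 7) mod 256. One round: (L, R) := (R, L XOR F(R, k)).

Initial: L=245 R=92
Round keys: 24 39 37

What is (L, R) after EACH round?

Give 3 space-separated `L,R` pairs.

Answer: 92,82 82,217 217,54

Derivation:
Round 1 (k=24): L=92 R=82
Round 2 (k=39): L=82 R=217
Round 3 (k=37): L=217 R=54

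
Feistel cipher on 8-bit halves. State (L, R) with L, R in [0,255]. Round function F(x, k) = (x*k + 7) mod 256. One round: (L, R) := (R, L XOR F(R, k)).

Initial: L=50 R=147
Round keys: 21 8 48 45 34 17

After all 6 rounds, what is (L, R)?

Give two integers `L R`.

Round 1 (k=21): L=147 R=36
Round 2 (k=8): L=36 R=180
Round 3 (k=48): L=180 R=227
Round 4 (k=45): L=227 R=90
Round 5 (k=34): L=90 R=24
Round 6 (k=17): L=24 R=197

Answer: 24 197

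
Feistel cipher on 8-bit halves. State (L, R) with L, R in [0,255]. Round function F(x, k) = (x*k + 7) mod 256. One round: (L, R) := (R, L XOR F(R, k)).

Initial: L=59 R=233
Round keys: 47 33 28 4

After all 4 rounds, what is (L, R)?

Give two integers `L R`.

Answer: 38 234

Derivation:
Round 1 (k=47): L=233 R=245
Round 2 (k=33): L=245 R=117
Round 3 (k=28): L=117 R=38
Round 4 (k=4): L=38 R=234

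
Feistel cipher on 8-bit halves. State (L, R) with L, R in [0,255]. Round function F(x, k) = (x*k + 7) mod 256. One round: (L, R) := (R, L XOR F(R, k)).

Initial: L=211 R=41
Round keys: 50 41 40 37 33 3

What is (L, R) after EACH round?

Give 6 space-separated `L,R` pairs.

Answer: 41,218 218,216 216,29 29,224 224,250 250,21

Derivation:
Round 1 (k=50): L=41 R=218
Round 2 (k=41): L=218 R=216
Round 3 (k=40): L=216 R=29
Round 4 (k=37): L=29 R=224
Round 5 (k=33): L=224 R=250
Round 6 (k=3): L=250 R=21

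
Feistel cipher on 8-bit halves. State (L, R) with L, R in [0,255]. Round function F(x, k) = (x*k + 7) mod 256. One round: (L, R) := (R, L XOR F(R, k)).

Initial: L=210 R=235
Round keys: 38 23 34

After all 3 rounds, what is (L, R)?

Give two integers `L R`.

Round 1 (k=38): L=235 R=59
Round 2 (k=23): L=59 R=191
Round 3 (k=34): L=191 R=94

Answer: 191 94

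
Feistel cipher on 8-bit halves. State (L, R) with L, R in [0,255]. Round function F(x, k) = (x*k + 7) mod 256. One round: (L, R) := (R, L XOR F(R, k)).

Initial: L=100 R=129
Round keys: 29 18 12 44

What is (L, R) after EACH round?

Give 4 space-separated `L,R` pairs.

Answer: 129,192 192,6 6,143 143,157

Derivation:
Round 1 (k=29): L=129 R=192
Round 2 (k=18): L=192 R=6
Round 3 (k=12): L=6 R=143
Round 4 (k=44): L=143 R=157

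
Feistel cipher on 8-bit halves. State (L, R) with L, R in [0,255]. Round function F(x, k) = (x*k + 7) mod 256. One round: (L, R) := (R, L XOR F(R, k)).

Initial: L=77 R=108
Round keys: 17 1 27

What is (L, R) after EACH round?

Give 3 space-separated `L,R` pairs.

Round 1 (k=17): L=108 R=126
Round 2 (k=1): L=126 R=233
Round 3 (k=27): L=233 R=228

Answer: 108,126 126,233 233,228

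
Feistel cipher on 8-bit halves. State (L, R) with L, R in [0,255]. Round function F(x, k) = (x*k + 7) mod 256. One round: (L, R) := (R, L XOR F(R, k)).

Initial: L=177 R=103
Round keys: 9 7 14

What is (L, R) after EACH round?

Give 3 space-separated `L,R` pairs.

Round 1 (k=9): L=103 R=23
Round 2 (k=7): L=23 R=207
Round 3 (k=14): L=207 R=78

Answer: 103,23 23,207 207,78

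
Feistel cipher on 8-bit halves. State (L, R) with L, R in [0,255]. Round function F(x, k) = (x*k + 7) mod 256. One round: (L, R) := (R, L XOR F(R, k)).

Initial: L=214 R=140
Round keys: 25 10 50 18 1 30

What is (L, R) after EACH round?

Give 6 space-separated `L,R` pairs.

Round 1 (k=25): L=140 R=101
Round 2 (k=10): L=101 R=117
Round 3 (k=50): L=117 R=132
Round 4 (k=18): L=132 R=58
Round 5 (k=1): L=58 R=197
Round 6 (k=30): L=197 R=39

Answer: 140,101 101,117 117,132 132,58 58,197 197,39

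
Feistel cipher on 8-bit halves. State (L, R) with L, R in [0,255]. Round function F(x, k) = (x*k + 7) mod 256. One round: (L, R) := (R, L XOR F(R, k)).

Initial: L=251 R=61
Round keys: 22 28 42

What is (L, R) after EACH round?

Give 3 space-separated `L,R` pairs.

Round 1 (k=22): L=61 R=190
Round 2 (k=28): L=190 R=242
Round 3 (k=42): L=242 R=5

Answer: 61,190 190,242 242,5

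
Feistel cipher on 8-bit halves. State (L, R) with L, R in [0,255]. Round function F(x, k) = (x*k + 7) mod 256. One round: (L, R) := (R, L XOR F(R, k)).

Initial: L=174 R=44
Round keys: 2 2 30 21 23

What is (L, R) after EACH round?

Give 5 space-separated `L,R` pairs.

Answer: 44,241 241,197 197,236 236,166 166,29

Derivation:
Round 1 (k=2): L=44 R=241
Round 2 (k=2): L=241 R=197
Round 3 (k=30): L=197 R=236
Round 4 (k=21): L=236 R=166
Round 5 (k=23): L=166 R=29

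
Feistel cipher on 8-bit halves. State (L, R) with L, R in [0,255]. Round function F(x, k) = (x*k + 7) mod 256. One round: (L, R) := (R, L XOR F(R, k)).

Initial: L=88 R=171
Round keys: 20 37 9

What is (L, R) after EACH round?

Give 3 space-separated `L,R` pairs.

Round 1 (k=20): L=171 R=59
Round 2 (k=37): L=59 R=37
Round 3 (k=9): L=37 R=111

Answer: 171,59 59,37 37,111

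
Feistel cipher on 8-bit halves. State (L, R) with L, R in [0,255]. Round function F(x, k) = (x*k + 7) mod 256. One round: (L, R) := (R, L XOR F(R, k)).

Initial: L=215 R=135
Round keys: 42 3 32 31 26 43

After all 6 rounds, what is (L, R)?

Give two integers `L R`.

Round 1 (k=42): L=135 R=250
Round 2 (k=3): L=250 R=114
Round 3 (k=32): L=114 R=189
Round 4 (k=31): L=189 R=152
Round 5 (k=26): L=152 R=202
Round 6 (k=43): L=202 R=109

Answer: 202 109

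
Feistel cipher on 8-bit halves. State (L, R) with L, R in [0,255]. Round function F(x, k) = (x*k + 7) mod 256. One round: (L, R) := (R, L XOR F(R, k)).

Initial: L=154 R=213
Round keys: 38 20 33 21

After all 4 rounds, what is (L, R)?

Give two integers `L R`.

Round 1 (k=38): L=213 R=63
Round 2 (k=20): L=63 R=38
Round 3 (k=33): L=38 R=210
Round 4 (k=21): L=210 R=103

Answer: 210 103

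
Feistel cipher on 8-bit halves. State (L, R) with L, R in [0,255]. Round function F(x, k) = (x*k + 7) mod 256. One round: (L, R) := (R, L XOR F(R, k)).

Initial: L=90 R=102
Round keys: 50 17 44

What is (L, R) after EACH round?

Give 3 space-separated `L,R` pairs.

Round 1 (k=50): L=102 R=169
Round 2 (k=17): L=169 R=38
Round 3 (k=44): L=38 R=38

Answer: 102,169 169,38 38,38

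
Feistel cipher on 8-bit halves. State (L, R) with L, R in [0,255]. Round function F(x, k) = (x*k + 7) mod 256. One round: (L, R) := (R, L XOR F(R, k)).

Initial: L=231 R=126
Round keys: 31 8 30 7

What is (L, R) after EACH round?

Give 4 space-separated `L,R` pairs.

Answer: 126,174 174,9 9,187 187,45

Derivation:
Round 1 (k=31): L=126 R=174
Round 2 (k=8): L=174 R=9
Round 3 (k=30): L=9 R=187
Round 4 (k=7): L=187 R=45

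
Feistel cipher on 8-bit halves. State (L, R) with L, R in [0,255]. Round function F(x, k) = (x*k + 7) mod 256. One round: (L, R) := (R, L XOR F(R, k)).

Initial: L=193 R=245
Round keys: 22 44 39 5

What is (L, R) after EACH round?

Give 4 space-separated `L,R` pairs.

Round 1 (k=22): L=245 R=212
Round 2 (k=44): L=212 R=130
Round 3 (k=39): L=130 R=1
Round 4 (k=5): L=1 R=142

Answer: 245,212 212,130 130,1 1,142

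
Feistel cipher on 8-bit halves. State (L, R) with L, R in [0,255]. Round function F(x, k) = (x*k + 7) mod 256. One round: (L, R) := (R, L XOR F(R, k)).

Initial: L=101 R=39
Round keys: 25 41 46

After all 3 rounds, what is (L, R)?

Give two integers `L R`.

Answer: 149 126

Derivation:
Round 1 (k=25): L=39 R=179
Round 2 (k=41): L=179 R=149
Round 3 (k=46): L=149 R=126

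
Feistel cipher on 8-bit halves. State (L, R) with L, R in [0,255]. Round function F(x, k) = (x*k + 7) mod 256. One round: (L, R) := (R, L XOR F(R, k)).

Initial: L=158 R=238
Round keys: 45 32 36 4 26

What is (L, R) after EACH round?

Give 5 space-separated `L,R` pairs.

Round 1 (k=45): L=238 R=67
Round 2 (k=32): L=67 R=137
Round 3 (k=36): L=137 R=8
Round 4 (k=4): L=8 R=174
Round 5 (k=26): L=174 R=187

Answer: 238,67 67,137 137,8 8,174 174,187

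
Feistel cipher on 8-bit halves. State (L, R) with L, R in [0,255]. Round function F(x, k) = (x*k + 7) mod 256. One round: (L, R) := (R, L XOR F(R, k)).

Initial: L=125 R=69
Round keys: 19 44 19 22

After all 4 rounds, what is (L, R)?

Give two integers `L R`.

Round 1 (k=19): L=69 R=91
Round 2 (k=44): L=91 R=238
Round 3 (k=19): L=238 R=234
Round 4 (k=22): L=234 R=205

Answer: 234 205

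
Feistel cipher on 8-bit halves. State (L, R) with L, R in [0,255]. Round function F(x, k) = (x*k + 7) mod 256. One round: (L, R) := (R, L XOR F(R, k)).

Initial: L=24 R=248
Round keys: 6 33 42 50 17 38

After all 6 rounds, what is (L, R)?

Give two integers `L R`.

Round 1 (k=6): L=248 R=207
Round 2 (k=33): L=207 R=78
Round 3 (k=42): L=78 R=28
Round 4 (k=50): L=28 R=49
Round 5 (k=17): L=49 R=84
Round 6 (k=38): L=84 R=78

Answer: 84 78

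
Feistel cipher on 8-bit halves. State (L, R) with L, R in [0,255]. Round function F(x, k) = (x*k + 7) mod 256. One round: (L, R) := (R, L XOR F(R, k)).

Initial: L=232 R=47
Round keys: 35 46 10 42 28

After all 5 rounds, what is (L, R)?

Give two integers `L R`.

Answer: 213 136

Derivation:
Round 1 (k=35): L=47 R=156
Round 2 (k=46): L=156 R=32
Round 3 (k=10): L=32 R=219
Round 4 (k=42): L=219 R=213
Round 5 (k=28): L=213 R=136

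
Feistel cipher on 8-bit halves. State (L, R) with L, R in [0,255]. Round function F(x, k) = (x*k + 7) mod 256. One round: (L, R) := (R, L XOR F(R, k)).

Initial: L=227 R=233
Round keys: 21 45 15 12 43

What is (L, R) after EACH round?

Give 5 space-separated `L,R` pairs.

Round 1 (k=21): L=233 R=199
Round 2 (k=45): L=199 R=235
Round 3 (k=15): L=235 R=11
Round 4 (k=12): L=11 R=96
Round 5 (k=43): L=96 R=44

Answer: 233,199 199,235 235,11 11,96 96,44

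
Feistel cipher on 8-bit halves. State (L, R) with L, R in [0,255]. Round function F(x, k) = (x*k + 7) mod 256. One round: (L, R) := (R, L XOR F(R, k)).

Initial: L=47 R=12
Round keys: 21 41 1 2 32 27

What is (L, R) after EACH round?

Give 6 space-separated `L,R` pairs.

Round 1 (k=21): L=12 R=44
Round 2 (k=41): L=44 R=31
Round 3 (k=1): L=31 R=10
Round 4 (k=2): L=10 R=4
Round 5 (k=32): L=4 R=141
Round 6 (k=27): L=141 R=226

Answer: 12,44 44,31 31,10 10,4 4,141 141,226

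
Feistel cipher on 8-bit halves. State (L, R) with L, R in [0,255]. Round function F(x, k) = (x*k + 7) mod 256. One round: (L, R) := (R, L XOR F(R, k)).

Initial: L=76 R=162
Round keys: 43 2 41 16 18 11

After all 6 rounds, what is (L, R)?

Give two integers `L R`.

Answer: 196 143

Derivation:
Round 1 (k=43): L=162 R=113
Round 2 (k=2): L=113 R=75
Round 3 (k=41): L=75 R=123
Round 4 (k=16): L=123 R=252
Round 5 (k=18): L=252 R=196
Round 6 (k=11): L=196 R=143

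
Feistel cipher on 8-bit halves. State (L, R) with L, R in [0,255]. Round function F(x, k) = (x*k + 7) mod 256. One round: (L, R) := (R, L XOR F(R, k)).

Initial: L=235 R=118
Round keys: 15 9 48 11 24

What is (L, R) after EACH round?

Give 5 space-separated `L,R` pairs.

Round 1 (k=15): L=118 R=26
Round 2 (k=9): L=26 R=135
Round 3 (k=48): L=135 R=77
Round 4 (k=11): L=77 R=209
Round 5 (k=24): L=209 R=210

Answer: 118,26 26,135 135,77 77,209 209,210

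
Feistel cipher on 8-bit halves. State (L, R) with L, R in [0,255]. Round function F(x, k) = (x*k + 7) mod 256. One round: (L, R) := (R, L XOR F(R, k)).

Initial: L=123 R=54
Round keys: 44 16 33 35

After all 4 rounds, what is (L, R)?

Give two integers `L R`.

Answer: 172 250

Derivation:
Round 1 (k=44): L=54 R=52
Round 2 (k=16): L=52 R=113
Round 3 (k=33): L=113 R=172
Round 4 (k=35): L=172 R=250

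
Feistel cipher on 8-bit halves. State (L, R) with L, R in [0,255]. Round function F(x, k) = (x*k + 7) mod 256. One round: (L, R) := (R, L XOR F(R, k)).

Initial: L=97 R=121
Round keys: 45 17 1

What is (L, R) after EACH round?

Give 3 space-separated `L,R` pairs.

Answer: 121,45 45,125 125,169

Derivation:
Round 1 (k=45): L=121 R=45
Round 2 (k=17): L=45 R=125
Round 3 (k=1): L=125 R=169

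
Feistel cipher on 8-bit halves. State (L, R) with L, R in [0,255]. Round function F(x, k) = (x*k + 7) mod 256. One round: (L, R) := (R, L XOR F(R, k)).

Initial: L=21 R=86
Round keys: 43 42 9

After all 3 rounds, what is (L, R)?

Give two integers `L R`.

Round 1 (k=43): L=86 R=108
Round 2 (k=42): L=108 R=233
Round 3 (k=9): L=233 R=84

Answer: 233 84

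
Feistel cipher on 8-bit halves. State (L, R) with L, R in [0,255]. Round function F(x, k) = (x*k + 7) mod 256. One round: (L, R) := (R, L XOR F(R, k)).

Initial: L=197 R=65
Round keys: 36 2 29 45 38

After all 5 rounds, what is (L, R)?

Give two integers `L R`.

Answer: 136 184

Derivation:
Round 1 (k=36): L=65 R=238
Round 2 (k=2): L=238 R=162
Round 3 (k=29): L=162 R=143
Round 4 (k=45): L=143 R=136
Round 5 (k=38): L=136 R=184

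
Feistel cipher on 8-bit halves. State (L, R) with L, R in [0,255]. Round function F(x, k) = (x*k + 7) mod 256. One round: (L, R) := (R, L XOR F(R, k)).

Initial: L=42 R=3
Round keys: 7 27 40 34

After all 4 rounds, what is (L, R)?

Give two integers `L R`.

Round 1 (k=7): L=3 R=54
Round 2 (k=27): L=54 R=186
Round 3 (k=40): L=186 R=33
Round 4 (k=34): L=33 R=211

Answer: 33 211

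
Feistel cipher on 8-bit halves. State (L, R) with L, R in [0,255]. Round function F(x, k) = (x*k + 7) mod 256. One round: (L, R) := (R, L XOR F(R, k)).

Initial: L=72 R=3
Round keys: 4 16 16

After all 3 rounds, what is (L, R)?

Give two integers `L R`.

Answer: 180 28

Derivation:
Round 1 (k=4): L=3 R=91
Round 2 (k=16): L=91 R=180
Round 3 (k=16): L=180 R=28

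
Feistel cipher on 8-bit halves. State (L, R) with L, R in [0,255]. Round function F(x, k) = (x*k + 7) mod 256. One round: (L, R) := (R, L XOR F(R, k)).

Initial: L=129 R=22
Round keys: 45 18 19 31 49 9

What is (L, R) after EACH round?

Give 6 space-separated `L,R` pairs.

Answer: 22,100 100,25 25,134 134,88 88,89 89,112

Derivation:
Round 1 (k=45): L=22 R=100
Round 2 (k=18): L=100 R=25
Round 3 (k=19): L=25 R=134
Round 4 (k=31): L=134 R=88
Round 5 (k=49): L=88 R=89
Round 6 (k=9): L=89 R=112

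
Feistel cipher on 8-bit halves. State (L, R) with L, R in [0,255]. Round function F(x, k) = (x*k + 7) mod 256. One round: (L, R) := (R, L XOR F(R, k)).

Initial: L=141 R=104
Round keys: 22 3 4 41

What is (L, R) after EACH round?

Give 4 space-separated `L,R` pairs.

Answer: 104,122 122,29 29,1 1,45

Derivation:
Round 1 (k=22): L=104 R=122
Round 2 (k=3): L=122 R=29
Round 3 (k=4): L=29 R=1
Round 4 (k=41): L=1 R=45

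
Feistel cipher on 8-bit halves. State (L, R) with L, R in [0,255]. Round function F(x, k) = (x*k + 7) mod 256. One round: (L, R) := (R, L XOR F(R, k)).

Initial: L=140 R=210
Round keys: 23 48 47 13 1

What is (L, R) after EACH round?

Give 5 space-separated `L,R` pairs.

Round 1 (k=23): L=210 R=105
Round 2 (k=48): L=105 R=101
Round 3 (k=47): L=101 R=251
Round 4 (k=13): L=251 R=163
Round 5 (k=1): L=163 R=81

Answer: 210,105 105,101 101,251 251,163 163,81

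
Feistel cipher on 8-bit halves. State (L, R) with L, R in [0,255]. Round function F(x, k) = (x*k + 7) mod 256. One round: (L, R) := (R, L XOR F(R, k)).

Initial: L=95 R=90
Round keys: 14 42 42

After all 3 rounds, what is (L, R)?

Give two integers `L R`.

Answer: 101 53

Derivation:
Round 1 (k=14): L=90 R=172
Round 2 (k=42): L=172 R=101
Round 3 (k=42): L=101 R=53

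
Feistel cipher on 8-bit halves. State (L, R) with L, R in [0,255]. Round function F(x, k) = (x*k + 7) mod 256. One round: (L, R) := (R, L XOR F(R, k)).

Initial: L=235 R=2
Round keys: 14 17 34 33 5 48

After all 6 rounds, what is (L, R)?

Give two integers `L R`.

Answer: 113 202

Derivation:
Round 1 (k=14): L=2 R=200
Round 2 (k=17): L=200 R=77
Round 3 (k=34): L=77 R=137
Round 4 (k=33): L=137 R=253
Round 5 (k=5): L=253 R=113
Round 6 (k=48): L=113 R=202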